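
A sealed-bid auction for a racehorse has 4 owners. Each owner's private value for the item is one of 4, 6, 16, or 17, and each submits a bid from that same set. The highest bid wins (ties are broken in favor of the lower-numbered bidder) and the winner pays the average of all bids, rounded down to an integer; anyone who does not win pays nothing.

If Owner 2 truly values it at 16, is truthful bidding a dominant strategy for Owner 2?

No

Consider the case where Owner 1 bids 4, Owner 3 bids 4 and Owner 4 bids 4.
Truthful bid 16: wins, pays 7, utility 16 - 7 = 9.
Bid 6 instead: wins, pays 4, utility 16 - 4 = 12.
Since 12 > 9, bidding 6 is strictly better here, so truthful bidding is not dominant.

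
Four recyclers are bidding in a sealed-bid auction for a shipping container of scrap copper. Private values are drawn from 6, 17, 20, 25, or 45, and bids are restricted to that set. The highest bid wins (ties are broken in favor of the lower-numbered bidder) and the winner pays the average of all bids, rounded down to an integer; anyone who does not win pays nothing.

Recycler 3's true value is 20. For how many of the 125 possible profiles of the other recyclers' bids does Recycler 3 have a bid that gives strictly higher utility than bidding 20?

18

Others bid (6, 6, 6): truth gives 11; bid 17 gives 12 > 11. Violating.
Others bid (6, 6, 17): truth gives 8; bid 17 gives 9 > 8. Violating.
Others bid (6, 6, 25): truth gives 0; bid 25 gives 5 > 0. Violating.
Others bid (6, 17, 25): truth gives 0; bid 25 gives 2 > 0. Violating.
Others bid (6, 6, 20): truth gives 7; no alternative beats it.
Others bid (6, 6, 45): truth gives 0; no alternative beats it.
(Checking all 125 profiles: 18 have a profitable deviation, 107 do not.)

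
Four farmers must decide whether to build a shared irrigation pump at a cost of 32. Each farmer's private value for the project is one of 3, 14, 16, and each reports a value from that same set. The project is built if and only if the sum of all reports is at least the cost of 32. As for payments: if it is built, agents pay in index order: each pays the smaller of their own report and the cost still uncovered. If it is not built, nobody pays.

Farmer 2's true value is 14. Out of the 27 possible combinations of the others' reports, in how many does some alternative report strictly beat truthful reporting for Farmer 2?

20

Others report (3, 14, 14): truth gives 0; report 3 gives 11 > 0. Violating.
Others report (3, 14, 16): truth gives 0; report 3 gives 11 > 0. Violating.
Others report (3, 16, 14): truth gives 0; report 3 gives 11 > 0. Violating.
Others report (3, 16, 16): truth gives 0; report 3 gives 11 > 0. Violating.
Others report (3, 3, 3): truth gives 0; no alternative beats it.
Others report (3, 3, 14): truth gives 0; no alternative beats it.
(Checking all 27 profiles: 20 have a profitable deviation, 7 do not.)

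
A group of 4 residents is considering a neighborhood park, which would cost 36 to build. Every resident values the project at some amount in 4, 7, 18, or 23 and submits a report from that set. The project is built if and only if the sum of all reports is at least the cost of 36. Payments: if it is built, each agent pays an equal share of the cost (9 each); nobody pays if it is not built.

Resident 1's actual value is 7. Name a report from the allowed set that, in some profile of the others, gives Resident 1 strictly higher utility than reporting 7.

Suppose Resident 2 reports 4, Resident 3 reports 4 and Resident 4 reports 23.
Report 7: project built, pays 9, utility 7 - 9 = -2.
Report 4: project not built, utility 0.
So reporting 4 beats truth here (0 > -2).

4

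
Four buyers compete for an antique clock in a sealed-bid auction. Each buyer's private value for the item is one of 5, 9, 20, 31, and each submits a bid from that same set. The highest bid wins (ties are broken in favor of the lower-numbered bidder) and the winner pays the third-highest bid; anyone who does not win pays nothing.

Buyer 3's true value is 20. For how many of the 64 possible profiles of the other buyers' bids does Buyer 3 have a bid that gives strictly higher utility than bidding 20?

12

Others bid (5, 5, 31): truth gives 0; bid 31 gives 15 > 0. Violating.
Others bid (5, 9, 31): truth gives 0; bid 31 gives 11 > 0. Violating.
Others bid (5, 20, 5): truth gives 0; bid 31 gives 15 > 0. Violating.
Others bid (5, 20, 9): truth gives 0; bid 31 gives 11 > 0. Violating.
Others bid (5, 5, 5): truth gives 15; no alternative beats it.
Others bid (5, 5, 9): truth gives 15; no alternative beats it.
(Checking all 64 profiles: 12 have a profitable deviation, 52 do not.)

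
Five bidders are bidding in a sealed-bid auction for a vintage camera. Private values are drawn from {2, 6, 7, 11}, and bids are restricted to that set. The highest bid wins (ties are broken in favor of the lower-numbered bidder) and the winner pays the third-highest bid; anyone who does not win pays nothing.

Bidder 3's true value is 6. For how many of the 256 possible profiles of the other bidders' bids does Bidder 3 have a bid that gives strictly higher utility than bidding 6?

8

Others bid (2, 2, 2, 7): truth gives 0; bid 7 gives 4 > 0. Violating.
Others bid (2, 2, 2, 11): truth gives 0; bid 11 gives 4 > 0. Violating.
Others bid (2, 2, 7, 2): truth gives 0; bid 7 gives 4 > 0. Violating.
Others bid (2, 2, 11, 2): truth gives 0; bid 11 gives 4 > 0. Violating.
Others bid (2, 2, 2, 2): truth gives 4; no alternative beats it.
Others bid (2, 2, 2, 6): truth gives 4; no alternative beats it.
(Checking all 256 profiles: 8 have a profitable deviation, 248 do not.)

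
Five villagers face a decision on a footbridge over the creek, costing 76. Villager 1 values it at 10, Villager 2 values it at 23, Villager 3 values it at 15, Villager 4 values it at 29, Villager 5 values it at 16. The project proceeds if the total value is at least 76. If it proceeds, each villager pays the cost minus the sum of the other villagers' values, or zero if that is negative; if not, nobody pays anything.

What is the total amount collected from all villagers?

18

Total value 93 ≥ cost 76, so it is built.
Villager 1: others sum to 83; max(0, 76 - 83) = 0.
Villager 2: others sum to 70; max(0, 76 - 70) = 6.
Villager 3: others sum to 78; max(0, 76 - 78) = 0.
Villager 4: others sum to 64; max(0, 76 - 64) = 12.
Villager 5: others sum to 77; max(0, 76 - 77) = 0.
Total collected = 0 + 6 + 0 + 12 + 0 = 18.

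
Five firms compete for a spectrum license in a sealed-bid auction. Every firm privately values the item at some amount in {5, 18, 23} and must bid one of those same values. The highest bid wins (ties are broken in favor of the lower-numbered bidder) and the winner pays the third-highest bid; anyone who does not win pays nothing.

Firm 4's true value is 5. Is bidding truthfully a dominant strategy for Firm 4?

Yes

Check each profile of the others' bids and compare truth against every alternative bid.
Others bid (5, 5, 5, 5): truth gives 0, best alternative gives 0.
Others bid (5, 5, 5, 18): truth gives 0, best alternative gives 0.
Others bid (5, 5, 5, 23): truth gives 0, best alternative gives 0.
Others bid (5, 5, 18, 5): truth gives 0, best alternative gives 0.
Others bid (5, 5, 18, 18): truth gives 0, best alternative gives 0.
Others bid (5, 5, 18, 23): truth gives 0, best alternative gives 0.
(Remaining 75 profiles checked similarly; truth is weakly best in each.)
In every case the truthful bid is at least as good as any alternative, so it is a dominant strategy.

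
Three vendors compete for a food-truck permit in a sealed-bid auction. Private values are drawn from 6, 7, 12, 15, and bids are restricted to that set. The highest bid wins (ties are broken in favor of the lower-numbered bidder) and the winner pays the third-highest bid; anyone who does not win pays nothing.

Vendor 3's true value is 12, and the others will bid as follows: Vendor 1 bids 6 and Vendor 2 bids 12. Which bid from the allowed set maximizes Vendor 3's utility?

15

Bid 6: loses, pays 0, utility 0.
Bid 7: loses, pays 0, utility 0.
Bid 12: loses, pays 0, utility 0.
Bid 15: wins, pays 6, utility 12 - 6 = 6.
The best choice is 15 with utility 6.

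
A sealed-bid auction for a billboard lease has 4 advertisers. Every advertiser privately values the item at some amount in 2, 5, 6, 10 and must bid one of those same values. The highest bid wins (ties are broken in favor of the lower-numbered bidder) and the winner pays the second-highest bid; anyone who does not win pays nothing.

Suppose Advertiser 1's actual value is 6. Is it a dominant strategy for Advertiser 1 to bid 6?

Check each profile of the others' bids and compare truth against every alternative bid.
Others bid (2, 2, 2): truth gives 4, best alternative gives 4.
Others bid (2, 2, 5): truth gives 1, best alternative gives 1.
Others bid (2, 5, 2): truth gives 1, best alternative gives 1.
Others bid (2, 5, 5): truth gives 1, best alternative gives 1.
Others bid (5, 2, 2): truth gives 1, best alternative gives 1.
Others bid (5, 2, 5): truth gives 1, best alternative gives 1.
(Remaining 58 profiles checked similarly; truth is weakly best in each.)
In every case the truthful bid is at least as good as any alternative, so it is a dominant strategy.

Yes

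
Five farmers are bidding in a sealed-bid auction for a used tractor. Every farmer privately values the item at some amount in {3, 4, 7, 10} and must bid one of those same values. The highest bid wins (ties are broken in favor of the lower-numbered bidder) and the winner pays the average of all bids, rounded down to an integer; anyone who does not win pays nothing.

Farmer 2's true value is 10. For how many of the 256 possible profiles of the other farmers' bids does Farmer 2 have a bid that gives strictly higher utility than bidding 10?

Others bid (3, 3, 3, 3): truth gives 6; bid 4 gives 7 > 6. Violating.
Others bid (3, 3, 3, 4): truth gives 6; bid 4 gives 7 > 6. Violating.
Others bid (3, 3, 3, 7): truth gives 5; bid 7 gives 6 > 5. Violating.
Others bid (3, 3, 4, 3): truth gives 6; bid 4 gives 7 > 6. Violating.
Others bid (3, 3, 3, 10): truth gives 5; no alternative beats it.
Others bid (3, 3, 4, 10): truth gives 4; no alternative beats it.
(Checking all 256 profiles: 37 have a profitable deviation, 219 do not.)

37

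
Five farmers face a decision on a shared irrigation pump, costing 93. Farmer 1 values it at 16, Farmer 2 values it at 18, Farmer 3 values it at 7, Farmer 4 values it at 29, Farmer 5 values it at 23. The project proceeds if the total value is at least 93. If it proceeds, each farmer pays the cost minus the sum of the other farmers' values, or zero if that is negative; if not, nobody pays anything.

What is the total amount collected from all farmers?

Total value 93 ≥ cost 93, so it is built.
Farmer 1: others sum to 77; max(0, 93 - 77) = 16.
Farmer 2: others sum to 75; max(0, 93 - 75) = 18.
Farmer 3: others sum to 86; max(0, 93 - 86) = 7.
Farmer 4: others sum to 64; max(0, 93 - 64) = 29.
Farmer 5: others sum to 70; max(0, 93 - 70) = 23.
Total collected = 16 + 18 + 7 + 29 + 23 = 93.

93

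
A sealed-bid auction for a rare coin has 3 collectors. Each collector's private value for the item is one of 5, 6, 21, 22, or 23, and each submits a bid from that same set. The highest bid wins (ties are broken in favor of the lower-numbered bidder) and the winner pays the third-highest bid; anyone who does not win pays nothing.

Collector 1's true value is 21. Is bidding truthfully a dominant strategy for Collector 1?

No

Consider the case where Collector 2 bids 5 and Collector 3 bids 22.
Truthful bid 21: loses, pays 0, utility 0.
Bid 22 instead: wins, pays 5, utility 21 - 5 = 16.
Since 16 > 0, bidding 22 is strictly better here, so truthful bidding is not dominant.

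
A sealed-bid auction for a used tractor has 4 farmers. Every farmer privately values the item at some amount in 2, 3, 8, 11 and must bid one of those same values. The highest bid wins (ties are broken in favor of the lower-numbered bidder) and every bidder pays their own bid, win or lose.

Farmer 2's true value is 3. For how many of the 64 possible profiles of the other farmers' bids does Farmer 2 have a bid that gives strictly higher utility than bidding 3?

60

Others bid (2, 2, 8): truth gives -3; bid 2 gives -2 > -3. Violating.
Others bid (2, 2, 11): truth gives -3; bid 2 gives -2 > -3. Violating.
Others bid (2, 3, 8): truth gives -3; bid 2 gives -2 > -3. Violating.
Others bid (2, 3, 11): truth gives -3; bid 2 gives -2 > -3. Violating.
Others bid (2, 2, 2): truth gives 0; no alternative beats it.
Others bid (2, 2, 3): truth gives 0; no alternative beats it.
(Checking all 64 profiles: 60 have a profitable deviation, 4 do not.)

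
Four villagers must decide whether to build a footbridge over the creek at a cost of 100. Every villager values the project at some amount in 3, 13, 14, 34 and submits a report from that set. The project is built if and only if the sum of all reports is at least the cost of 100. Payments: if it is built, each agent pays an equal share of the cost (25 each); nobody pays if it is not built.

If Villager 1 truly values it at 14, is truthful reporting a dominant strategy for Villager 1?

Yes

Check each profile of the others' reports and compare truth against every alternative report.
Others report (34, 34, 34): truth gives -11, best alternative gives -11.
Others report (3, 3, 3): truth gives 0, best alternative gives 0.
Others report (3, 3, 13): truth gives 0, best alternative gives 0.
Others report (3, 3, 14): truth gives 0, best alternative gives 0.
Others report (3, 3, 34): truth gives 0, best alternative gives 0.
Others report (3, 13, 3): truth gives 0, best alternative gives 0.
(Remaining 58 profiles checked similarly; truth is weakly best in each.)
In every case the truthful report is at least as good as any alternative, so it is a dominant strategy.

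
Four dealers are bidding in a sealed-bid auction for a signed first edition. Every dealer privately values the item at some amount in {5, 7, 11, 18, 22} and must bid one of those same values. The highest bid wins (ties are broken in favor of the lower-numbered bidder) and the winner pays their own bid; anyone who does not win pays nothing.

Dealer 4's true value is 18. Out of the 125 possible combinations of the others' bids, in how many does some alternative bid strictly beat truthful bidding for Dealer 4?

8

Others bid (5, 5, 5): truth gives 0; bid 7 gives 11 > 0. Violating.
Others bid (5, 5, 7): truth gives 0; bid 11 gives 7 > 0. Violating.
Others bid (5, 7, 5): truth gives 0; bid 11 gives 7 > 0. Violating.
Others bid (5, 7, 7): truth gives 0; bid 11 gives 7 > 0. Violating.
Others bid (5, 5, 11): truth gives 0; no alternative beats it.
Others bid (5, 5, 18): truth gives 0; no alternative beats it.
(Checking all 125 profiles: 8 have a profitable deviation, 117 do not.)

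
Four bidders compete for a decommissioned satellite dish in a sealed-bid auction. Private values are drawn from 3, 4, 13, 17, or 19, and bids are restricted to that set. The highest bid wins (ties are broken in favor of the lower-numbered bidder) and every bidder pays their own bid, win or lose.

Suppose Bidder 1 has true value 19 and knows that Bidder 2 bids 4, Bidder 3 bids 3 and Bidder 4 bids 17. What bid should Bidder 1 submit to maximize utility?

17

Bid 3: loses but pays 3, utility -3.
Bid 4: loses but pays 4, utility -4.
Bid 13: loses but pays 13, utility -13.
Bid 17: wins, pays 17, utility 19 - 17 = 2.
Bid 19: wins, pays 19, utility 19 - 19 = 0.
The best choice is 17 with utility 2.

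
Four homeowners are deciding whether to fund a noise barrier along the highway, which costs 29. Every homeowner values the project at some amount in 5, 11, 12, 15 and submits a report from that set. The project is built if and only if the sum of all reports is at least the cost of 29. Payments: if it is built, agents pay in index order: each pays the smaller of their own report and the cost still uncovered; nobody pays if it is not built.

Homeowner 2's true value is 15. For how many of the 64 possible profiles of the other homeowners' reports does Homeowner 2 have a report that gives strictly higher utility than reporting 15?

63

Others report (5, 5, 11): truth gives 0; report 11 gives 4 > 0. Violating.
Others report (5, 5, 12): truth gives 0; report 11 gives 4 > 0. Violating.
Others report (5, 5, 15): truth gives 0; report 5 gives 10 > 0. Violating.
Others report (5, 11, 5): truth gives 0; report 11 gives 4 > 0. Violating.
Others report (5, 5, 5): truth gives 0; no alternative beats it.
(Checking all 64 profiles: 63 have a profitable deviation, 1 does not.)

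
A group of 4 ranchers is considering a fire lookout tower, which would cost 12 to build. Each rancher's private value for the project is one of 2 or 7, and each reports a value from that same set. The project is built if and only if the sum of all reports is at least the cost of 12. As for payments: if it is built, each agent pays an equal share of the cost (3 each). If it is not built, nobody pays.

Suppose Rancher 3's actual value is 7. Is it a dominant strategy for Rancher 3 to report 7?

Check each profile of the others' reports and compare truth against every alternative report.
Others report (2, 2, 2): truth gives 4, best alternative gives 0.
Others report (2, 2, 7): truth gives 4, best alternative gives 4.
Others report (2, 7, 2): truth gives 4, best alternative gives 4.
Others report (2, 7, 7): truth gives 4, best alternative gives 4.
Others report (7, 2, 2): truth gives 4, best alternative gives 4.
Others report (7, 2, 7): truth gives 4, best alternative gives 4.
(Remaining 2 profiles checked similarly; truth is weakly best in each.)
In every case the truthful report is at least as good as any alternative, so it is a dominant strategy.

Yes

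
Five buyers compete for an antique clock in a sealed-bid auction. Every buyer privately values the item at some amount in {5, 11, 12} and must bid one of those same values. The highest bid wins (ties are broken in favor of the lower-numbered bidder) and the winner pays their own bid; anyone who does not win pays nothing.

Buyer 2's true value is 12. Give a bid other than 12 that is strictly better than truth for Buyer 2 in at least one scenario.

11

Suppose Buyer 1 bids 5, Buyer 3 bids 5, Buyer 4 bids 5 and Buyer 5 bids 5.
Bid 12: wins, pays 12, utility 12 - 12 = 0.
Bid 11: wins, pays 11, utility 12 - 11 = 1.
So bidding 11 beats truth here (1 > 0).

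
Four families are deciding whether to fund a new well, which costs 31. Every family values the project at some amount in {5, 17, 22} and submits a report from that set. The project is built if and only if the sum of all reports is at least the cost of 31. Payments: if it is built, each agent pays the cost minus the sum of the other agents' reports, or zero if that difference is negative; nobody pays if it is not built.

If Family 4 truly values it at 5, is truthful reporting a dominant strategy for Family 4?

Check each profile of the others' reports and compare truth against every alternative report.
Others report (5, 5, 5): truth gives 0, best alternative gives -11.
Others report (5, 5, 22): truth gives 5, best alternative gives 5.
Others report (5, 17, 17): truth gives 5, best alternative gives 5.
Others report (5, 17, 22): truth gives 5, best alternative gives 5.
Others report (5, 22, 5): truth gives 5, best alternative gives 5.
Others report (5, 22, 17): truth gives 5, best alternative gives 5.
(Remaining 21 profiles checked similarly; truth is weakly best in each.)
In every case the truthful report is at least as good as any alternative, so it is a dominant strategy.

Yes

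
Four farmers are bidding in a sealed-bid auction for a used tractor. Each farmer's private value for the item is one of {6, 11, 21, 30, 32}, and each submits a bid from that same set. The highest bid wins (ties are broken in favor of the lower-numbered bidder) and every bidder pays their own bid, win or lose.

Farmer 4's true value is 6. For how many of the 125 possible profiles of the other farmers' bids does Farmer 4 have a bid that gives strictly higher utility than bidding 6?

Others bid (6, 6, 6): truth gives -6; bid 11 gives -5 > -6. Violating.
Others bid (6, 6, 11): truth gives -6; no alternative beats it.
Others bid (6, 6, 21): truth gives -6; no alternative beats it.
(Checking all 125 profiles: 1 has a profitable deviation, 124 do not.)

1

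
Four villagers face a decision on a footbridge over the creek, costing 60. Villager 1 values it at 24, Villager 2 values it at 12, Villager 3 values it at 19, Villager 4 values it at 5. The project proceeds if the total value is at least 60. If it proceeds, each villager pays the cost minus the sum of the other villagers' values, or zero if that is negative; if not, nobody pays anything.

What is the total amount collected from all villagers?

Total value 60 ≥ cost 60, so it is built.
Villager 1: others sum to 36; max(0, 60 - 36) = 24.
Villager 2: others sum to 48; max(0, 60 - 48) = 12.
Villager 3: others sum to 41; max(0, 60 - 41) = 19.
Villager 4: others sum to 55; max(0, 60 - 55) = 5.
Total collected = 24 + 12 + 19 + 5 = 60.

60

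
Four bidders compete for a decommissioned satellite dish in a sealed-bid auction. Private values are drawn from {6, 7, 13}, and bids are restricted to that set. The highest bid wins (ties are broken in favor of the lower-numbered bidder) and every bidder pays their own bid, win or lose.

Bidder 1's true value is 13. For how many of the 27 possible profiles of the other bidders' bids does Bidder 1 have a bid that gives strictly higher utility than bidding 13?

Others bid (6, 6, 6): truth gives 0; bid 6 gives 7 > 0. Violating.
Others bid (6, 6, 7): truth gives 0; bid 7 gives 6 > 0. Violating.
Others bid (6, 7, 6): truth gives 0; bid 7 gives 6 > 0. Violating.
Others bid (6, 7, 7): truth gives 0; bid 7 gives 6 > 0. Violating.
Others bid (6, 6, 13): truth gives 0; no alternative beats it.
Others bid (6, 7, 13): truth gives 0; no alternative beats it.
(Checking all 27 profiles: 8 have a profitable deviation, 19 do not.)

8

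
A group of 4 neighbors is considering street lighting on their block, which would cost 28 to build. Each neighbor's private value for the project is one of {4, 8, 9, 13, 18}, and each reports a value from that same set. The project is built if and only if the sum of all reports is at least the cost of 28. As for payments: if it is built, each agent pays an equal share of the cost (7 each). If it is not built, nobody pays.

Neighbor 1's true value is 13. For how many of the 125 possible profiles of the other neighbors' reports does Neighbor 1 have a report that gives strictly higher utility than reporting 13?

Others report (4, 4, 4): truth gives 0; report 18 gives 6 > 0. Violating.
Others report (4, 4, 8): truth gives 6; no alternative beats it.
Others report (4, 4, 9): truth gives 6; no alternative beats it.
(Checking all 125 profiles: 1 has a profitable deviation, 124 do not.)

1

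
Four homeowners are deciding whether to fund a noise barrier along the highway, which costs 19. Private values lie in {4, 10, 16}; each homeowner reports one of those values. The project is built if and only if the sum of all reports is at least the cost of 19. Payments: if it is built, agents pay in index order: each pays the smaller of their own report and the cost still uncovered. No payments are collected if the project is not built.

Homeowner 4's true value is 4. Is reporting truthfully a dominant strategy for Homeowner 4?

Yes

Check each profile of the others' reports and compare truth against every alternative report.
Others report (4, 4, 4): truth gives 0, best alternative gives -3.
Others report (4, 4, 16): truth gives 4, best alternative gives 4.
Others report (4, 10, 10): truth gives 4, best alternative gives 4.
Others report (4, 10, 16): truth gives 4, best alternative gives 4.
Others report (4, 16, 4): truth gives 4, best alternative gives 4.
Others report (4, 16, 10): truth gives 4, best alternative gives 4.
(Remaining 21 profiles checked similarly; truth is weakly best in each.)
In every case the truthful report is at least as good as any alternative, so it is a dominant strategy.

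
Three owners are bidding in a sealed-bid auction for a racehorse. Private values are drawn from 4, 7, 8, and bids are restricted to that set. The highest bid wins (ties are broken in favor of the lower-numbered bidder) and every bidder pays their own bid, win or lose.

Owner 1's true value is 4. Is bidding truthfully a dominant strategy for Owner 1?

Consider the case where Owner 2 bids 4 and Owner 3 bids 7.
Truthful bid 4: loses but pays 4, utility -4.
Bid 7 instead: wins, pays 7, utility 4 - 7 = -3.
Since -3 > -4, bidding 7 is strictly better here, so truthful bidding is not dominant.

No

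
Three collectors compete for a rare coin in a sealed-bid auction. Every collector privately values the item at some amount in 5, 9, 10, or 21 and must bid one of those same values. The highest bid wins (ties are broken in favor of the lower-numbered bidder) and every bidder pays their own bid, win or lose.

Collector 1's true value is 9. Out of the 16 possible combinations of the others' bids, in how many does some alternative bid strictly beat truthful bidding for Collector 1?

13

Others bid (5, 5): truth gives 0; bid 5 gives 4 > 0. Violating.
Others bid (5, 10): truth gives -9; bid 10 gives -1 > -9. Violating.
Others bid (5, 21): truth gives -9; bid 5 gives -5 > -9. Violating.
Others bid (9, 10): truth gives -9; bid 10 gives -1 > -9. Violating.
Others bid (5, 9): truth gives 0; no alternative beats it.
Others bid (9, 5): truth gives 0; no alternative beats it.
(Checking all 16 profiles: 13 have a profitable deviation, 3 do not.)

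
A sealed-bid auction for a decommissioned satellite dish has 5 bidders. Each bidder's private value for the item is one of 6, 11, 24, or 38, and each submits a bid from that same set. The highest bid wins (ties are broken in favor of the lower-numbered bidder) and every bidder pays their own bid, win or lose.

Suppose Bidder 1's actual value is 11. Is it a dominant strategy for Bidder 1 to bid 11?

Consider the case where Bidder 2 bids 6, Bidder 3 bids 6, Bidder 4 bids 6 and Bidder 5 bids 6.
Truthful bid 11: wins, pays 11, utility 11 - 11 = 0.
Bid 6 instead: wins, pays 6, utility 11 - 6 = 5.
Since 5 > 0, bidding 6 is strictly better here, so truthful bidding is not dominant.

No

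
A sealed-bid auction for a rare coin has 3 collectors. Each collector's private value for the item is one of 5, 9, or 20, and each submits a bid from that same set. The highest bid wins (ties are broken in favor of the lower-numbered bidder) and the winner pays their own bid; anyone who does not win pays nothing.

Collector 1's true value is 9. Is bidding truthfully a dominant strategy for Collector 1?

Consider the case where Collector 2 bids 5 and Collector 3 bids 5.
Truthful bid 9: wins, pays 9, utility 9 - 9 = 0.
Bid 5 instead: wins, pays 5, utility 9 - 5 = 4.
Since 4 > 0, bidding 5 is strictly better here, so truthful bidding is not dominant.

No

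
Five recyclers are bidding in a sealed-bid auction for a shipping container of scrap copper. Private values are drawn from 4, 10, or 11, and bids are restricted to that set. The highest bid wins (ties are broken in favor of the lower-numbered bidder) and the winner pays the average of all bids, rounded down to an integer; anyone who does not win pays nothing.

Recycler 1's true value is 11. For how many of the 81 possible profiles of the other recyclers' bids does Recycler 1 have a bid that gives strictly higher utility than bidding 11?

5

Others bid (4, 4, 4, 4): truth gives 6; bid 4 gives 7 > 6. Violating.
Others bid (4, 10, 10, 10): truth gives 2; bid 10 gives 3 > 2. Violating.
Others bid (10, 4, 10, 10): truth gives 2; bid 10 gives 3 > 2. Violating.
Others bid (10, 10, 4, 10): truth gives 2; bid 10 gives 3 > 2. Violating.
Others bid (4, 4, 4, 10): truth gives 5; no alternative beats it.
Others bid (4, 4, 4, 11): truth gives 5; no alternative beats it.
(Checking all 81 profiles: 5 have a profitable deviation, 76 do not.)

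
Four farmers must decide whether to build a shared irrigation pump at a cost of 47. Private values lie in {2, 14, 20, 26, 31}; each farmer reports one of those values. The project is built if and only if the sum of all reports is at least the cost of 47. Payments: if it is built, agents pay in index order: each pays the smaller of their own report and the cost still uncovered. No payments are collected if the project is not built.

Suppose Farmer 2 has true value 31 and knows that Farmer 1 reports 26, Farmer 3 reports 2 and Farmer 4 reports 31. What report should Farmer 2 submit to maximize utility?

2

Report 2: project built, pays 2, utility 31 - 2 = 29.
Report 14: project built, pays 14, utility 31 - 14 = 17.
Report 20: project built, pays 20, utility 31 - 20 = 11.
Report 26: project built, pays 21, utility 31 - 21 = 10.
Report 31: project built, pays 21, utility 31 - 21 = 10.
The best choice is 2 with utility 29.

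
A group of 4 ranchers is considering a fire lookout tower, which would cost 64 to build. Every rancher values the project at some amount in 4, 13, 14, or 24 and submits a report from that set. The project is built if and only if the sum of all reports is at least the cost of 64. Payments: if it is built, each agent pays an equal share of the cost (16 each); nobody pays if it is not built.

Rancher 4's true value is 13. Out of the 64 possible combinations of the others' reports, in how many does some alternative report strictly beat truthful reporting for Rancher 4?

12

Others report (4, 24, 24): truth gives -3; report 4 gives 0 > -3. Violating.
Others report (13, 14, 24): truth gives -3; report 4 gives 0 > -3. Violating.
Others report (13, 24, 14): truth gives -3; report 4 gives 0 > -3. Violating.
Others report (14, 13, 24): truth gives -3; report 4 gives 0 > -3. Violating.
Others report (4, 4, 4): truth gives 0; no alternative beats it.
Others report (4, 4, 13): truth gives 0; no alternative beats it.
(Checking all 64 profiles: 12 have a profitable deviation, 52 do not.)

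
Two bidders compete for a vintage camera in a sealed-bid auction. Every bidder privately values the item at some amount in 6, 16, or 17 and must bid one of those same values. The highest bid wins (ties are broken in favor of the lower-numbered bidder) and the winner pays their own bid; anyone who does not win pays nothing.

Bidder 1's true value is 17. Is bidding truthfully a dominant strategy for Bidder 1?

No

Consider the case where Bidder 2 bids 6.
Truthful bid 17: wins, pays 17, utility 17 - 17 = 0.
Bid 6 instead: wins, pays 6, utility 17 - 6 = 11.
Since 11 > 0, bidding 6 is strictly better here, so truthful bidding is not dominant.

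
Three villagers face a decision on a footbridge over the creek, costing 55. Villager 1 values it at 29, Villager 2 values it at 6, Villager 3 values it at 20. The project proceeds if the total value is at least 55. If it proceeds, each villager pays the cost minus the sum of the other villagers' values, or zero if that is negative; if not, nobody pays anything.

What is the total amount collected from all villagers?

Total value 55 ≥ cost 55, so it is built.
Villager 1: others sum to 26; max(0, 55 - 26) = 29.
Villager 2: others sum to 49; max(0, 55 - 49) = 6.
Villager 3: others sum to 35; max(0, 55 - 35) = 20.
Total collected = 29 + 6 + 20 = 55.

55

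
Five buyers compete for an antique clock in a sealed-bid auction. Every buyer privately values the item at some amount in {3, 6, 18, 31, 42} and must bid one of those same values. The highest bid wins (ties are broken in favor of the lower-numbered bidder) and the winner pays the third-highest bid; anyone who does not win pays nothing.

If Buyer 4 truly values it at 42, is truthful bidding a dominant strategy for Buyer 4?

Yes

Check each profile of the others' bids and compare truth against every alternative bid.
Others bid (3, 3, 3, 42): truth gives 39, best alternative gives 0.
Others bid (3, 3, 31, 3): truth gives 39, best alternative gives 0.
Others bid (3, 31, 3, 3): truth gives 39, best alternative gives 0.
Others bid (31, 3, 3, 3): truth gives 39, best alternative gives 0.
Others bid (3, 3, 6, 42): truth gives 36, best alternative gives 0.
Others bid (3, 3, 31, 6): truth gives 36, best alternative gives 0.
(Remaining 619 profiles checked similarly; truth is weakly best in each.)
In every case the truthful bid is at least as good as any alternative, so it is a dominant strategy.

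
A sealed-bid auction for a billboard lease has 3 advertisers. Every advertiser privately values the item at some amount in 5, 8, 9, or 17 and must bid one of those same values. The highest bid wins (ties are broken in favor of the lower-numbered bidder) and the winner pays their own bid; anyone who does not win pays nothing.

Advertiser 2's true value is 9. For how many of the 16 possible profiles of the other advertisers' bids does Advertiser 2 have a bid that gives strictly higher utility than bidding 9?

Others bid (5, 5): truth gives 0; bid 8 gives 1 > 0. Violating.
Others bid (5, 8): truth gives 0; bid 8 gives 1 > 0. Violating.
Others bid (5, 9): truth gives 0; no alternative beats it.
Others bid (5, 17): truth gives 0; no alternative beats it.
(Checking all 16 profiles: 2 have a profitable deviation, 14 do not.)

2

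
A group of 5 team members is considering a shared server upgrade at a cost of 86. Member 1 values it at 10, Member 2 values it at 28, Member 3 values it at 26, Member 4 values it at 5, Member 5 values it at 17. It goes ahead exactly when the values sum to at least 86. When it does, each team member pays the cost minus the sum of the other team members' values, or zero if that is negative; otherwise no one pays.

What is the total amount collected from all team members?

Total value 86 ≥ cost 86, so it is built.
Member 1: others sum to 76; max(0, 86 - 76) = 10.
Member 2: others sum to 58; max(0, 86 - 58) = 28.
Member 3: others sum to 60; max(0, 86 - 60) = 26.
Member 4: others sum to 81; max(0, 86 - 81) = 5.
Member 5: others sum to 69; max(0, 86 - 69) = 17.
Total collected = 10 + 28 + 26 + 5 + 17 = 86.

86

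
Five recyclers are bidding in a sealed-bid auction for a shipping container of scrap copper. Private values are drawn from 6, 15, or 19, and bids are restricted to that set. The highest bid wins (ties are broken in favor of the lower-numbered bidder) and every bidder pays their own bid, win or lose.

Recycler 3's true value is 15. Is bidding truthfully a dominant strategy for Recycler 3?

Consider the case where Recycler 1 bids 6, Recycler 2 bids 6, Recycler 4 bids 6 and Recycler 5 bids 19.
Truthful bid 15: loses but pays 15, utility -15.
Bid 6 instead: loses but pays 6, utility -6.
Since -6 > -15, bidding 6 is strictly better here, so truthful bidding is not dominant.

No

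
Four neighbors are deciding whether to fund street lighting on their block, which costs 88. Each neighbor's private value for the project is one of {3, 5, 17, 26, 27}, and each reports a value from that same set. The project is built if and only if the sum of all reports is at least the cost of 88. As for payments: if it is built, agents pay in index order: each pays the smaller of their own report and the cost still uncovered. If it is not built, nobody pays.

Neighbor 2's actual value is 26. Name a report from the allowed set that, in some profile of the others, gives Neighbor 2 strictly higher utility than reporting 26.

17

Suppose Neighbor 1 reports 17, Neighbor 3 reports 27 and Neighbor 4 reports 27.
Report 26: project built, pays 26, utility 26 - 26 = 0.
Report 17: project built, pays 17, utility 26 - 17 = 9.
So reporting 17 beats truth here (9 > 0).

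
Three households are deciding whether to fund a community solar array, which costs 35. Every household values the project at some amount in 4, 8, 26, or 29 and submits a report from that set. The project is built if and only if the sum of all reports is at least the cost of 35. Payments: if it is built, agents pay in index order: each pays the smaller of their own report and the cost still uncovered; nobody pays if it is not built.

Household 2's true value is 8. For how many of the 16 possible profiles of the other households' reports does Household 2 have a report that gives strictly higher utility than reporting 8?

Others report (4, 29): truth gives 0; report 4 gives 4 > 0. Violating.
Others report (8, 26): truth gives 0; report 4 gives 4 > 0. Violating.
Others report (8, 29): truth gives 0; report 4 gives 4 > 0. Violating.
Others report (26, 8): truth gives 0; report 4 gives 4 > 0. Violating.
Others report (4, 4): truth gives 0; no alternative beats it.
Others report (4, 8): truth gives 0; no alternative beats it.
(Checking all 16 profiles: 10 have a profitable deviation, 6 do not.)

10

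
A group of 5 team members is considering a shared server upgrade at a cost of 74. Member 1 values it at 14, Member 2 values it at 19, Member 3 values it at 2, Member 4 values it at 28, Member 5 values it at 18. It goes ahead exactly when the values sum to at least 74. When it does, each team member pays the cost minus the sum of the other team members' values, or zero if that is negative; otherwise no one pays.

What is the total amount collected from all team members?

51

Total value 81 ≥ cost 74, so it is built.
Member 1: others sum to 67; max(0, 74 - 67) = 7.
Member 2: others sum to 62; max(0, 74 - 62) = 12.
Member 3: others sum to 79; max(0, 74 - 79) = 0.
Member 4: others sum to 53; max(0, 74 - 53) = 21.
Member 5: others sum to 63; max(0, 74 - 63) = 11.
Total collected = 7 + 12 + 0 + 21 + 11 = 51.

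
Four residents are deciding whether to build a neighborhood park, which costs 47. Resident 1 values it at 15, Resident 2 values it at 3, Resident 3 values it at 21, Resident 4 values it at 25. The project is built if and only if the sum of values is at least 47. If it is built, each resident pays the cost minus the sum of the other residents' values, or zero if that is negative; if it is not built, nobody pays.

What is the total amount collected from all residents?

Total value 64 ≥ cost 47, so it is built.
Resident 1: others sum to 49; max(0, 47 - 49) = 0.
Resident 2: others sum to 61; max(0, 47 - 61) = 0.
Resident 3: others sum to 43; max(0, 47 - 43) = 4.
Resident 4: others sum to 39; max(0, 47 - 39) = 8.
Total collected = 0 + 0 + 4 + 8 = 12.

12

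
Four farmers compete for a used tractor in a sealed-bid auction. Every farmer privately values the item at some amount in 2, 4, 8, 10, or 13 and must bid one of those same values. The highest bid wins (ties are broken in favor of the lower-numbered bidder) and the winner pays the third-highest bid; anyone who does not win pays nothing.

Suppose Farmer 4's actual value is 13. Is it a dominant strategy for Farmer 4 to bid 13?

Check each profile of the others' bids and compare truth against every alternative bid.
Others bid (2, 2, 10): truth gives 11, best alternative gives 0.
Others bid (2, 10, 2): truth gives 11, best alternative gives 0.
Others bid (10, 2, 2): truth gives 11, best alternative gives 0.
Others bid (2, 4, 10): truth gives 9, best alternative gives 0.
Others bid (2, 10, 4): truth gives 9, best alternative gives 0.
Others bid (4, 2, 10): truth gives 9, best alternative gives 0.
(Remaining 119 profiles checked similarly; truth is weakly best in each.)
In every case the truthful bid is at least as good as any alternative, so it is a dominant strategy.

Yes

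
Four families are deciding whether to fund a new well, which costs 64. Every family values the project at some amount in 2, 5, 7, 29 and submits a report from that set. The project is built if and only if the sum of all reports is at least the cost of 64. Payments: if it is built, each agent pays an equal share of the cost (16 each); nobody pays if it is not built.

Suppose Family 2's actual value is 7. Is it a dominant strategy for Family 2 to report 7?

Consider the case where Family 1 reports 2, Family 3 reports 29 and Family 4 reports 29.
Truthful report 7: project built, pays 16, utility 7 - 16 = -9.
Report 2 instead: project not built, utility 0.
Since 0 > -9, reporting 2 is strictly better here, so truthful reporting is not dominant.

No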